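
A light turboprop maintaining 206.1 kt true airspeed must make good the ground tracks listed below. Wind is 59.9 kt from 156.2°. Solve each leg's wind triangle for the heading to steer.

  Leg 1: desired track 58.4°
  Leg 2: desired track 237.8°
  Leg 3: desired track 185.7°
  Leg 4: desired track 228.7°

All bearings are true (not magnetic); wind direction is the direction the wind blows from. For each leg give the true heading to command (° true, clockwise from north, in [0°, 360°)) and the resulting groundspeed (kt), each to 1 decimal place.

Leg 1: desired track 58.4°; wind correction +16.7° → command heading 75.1°, groundspeed 205.5 kt
Leg 2: desired track 237.8°; wind correction -16.7° → command heading 221.1°, groundspeed 188.6 kt
Leg 3: desired track 185.7°; wind correction -8.2° → command heading 177.5°, groundspeed 151.8 kt
Leg 4: desired track 228.7°; wind correction -16.1° → command heading 212.6°, groundspeed 180.0 kt

Leg 1: heading=75.1°, groundspeed=205.5 kt
Leg 2: heading=221.1°, groundspeed=188.6 kt
Leg 3: heading=177.5°, groundspeed=151.8 kt
Leg 4: heading=212.6°, groundspeed=180.0 kt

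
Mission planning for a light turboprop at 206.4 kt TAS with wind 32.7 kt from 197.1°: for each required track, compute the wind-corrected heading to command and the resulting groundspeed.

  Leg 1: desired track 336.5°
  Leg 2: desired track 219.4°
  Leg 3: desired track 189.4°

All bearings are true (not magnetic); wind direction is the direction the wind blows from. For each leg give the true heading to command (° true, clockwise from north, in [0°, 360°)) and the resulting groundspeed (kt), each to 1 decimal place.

Leg 1: heading=330.6°, groundspeed=230.1 kt
Leg 2: heading=216.0°, groundspeed=175.8 kt
Leg 3: heading=190.6°, groundspeed=173.9 kt

Leg 1: desired track 336.5°; wind correction -5.9° → command heading 330.6°, groundspeed 230.1 kt
Leg 2: desired track 219.4°; wind correction -3.4° → command heading 216.0°, groundspeed 175.8 kt
Leg 3: desired track 189.4°; wind correction +1.2° → command heading 190.6°, groundspeed 173.9 kt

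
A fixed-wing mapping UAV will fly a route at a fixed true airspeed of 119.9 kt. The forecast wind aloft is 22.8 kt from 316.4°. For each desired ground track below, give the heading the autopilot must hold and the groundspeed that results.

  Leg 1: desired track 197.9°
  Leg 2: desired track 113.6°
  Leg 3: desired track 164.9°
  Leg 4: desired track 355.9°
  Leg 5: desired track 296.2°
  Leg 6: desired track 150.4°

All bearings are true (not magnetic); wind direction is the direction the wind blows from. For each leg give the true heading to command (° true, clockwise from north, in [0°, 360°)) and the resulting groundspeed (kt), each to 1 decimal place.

Leg 1: heading=207.5°, groundspeed=129.1 kt
Leg 2: heading=109.4°, groundspeed=140.6 kt
Leg 3: heading=170.1°, groundspeed=139.4 kt
Leg 4: heading=349.0°, groundspeed=101.4 kt
Leg 5: heading=300.0°, groundspeed=98.2 kt
Leg 6: heading=153.0°, groundspeed=141.9 kt

Leg 1: desired track 197.9°; wind correction +9.6° → command heading 207.5°, groundspeed 129.1 kt
Leg 2: desired track 113.6°; wind correction -4.2° → command heading 109.4°, groundspeed 140.6 kt
Leg 3: desired track 164.9°; wind correction +5.2° → command heading 170.1°, groundspeed 139.4 kt
Leg 4: desired track 355.9°; wind correction -6.9° → command heading 349.0°, groundspeed 101.4 kt
Leg 5: desired track 296.2°; wind correction +3.8° → command heading 300.0°, groundspeed 98.2 kt
Leg 6: desired track 150.4°; wind correction +2.6° → command heading 153.0°, groundspeed 141.9 kt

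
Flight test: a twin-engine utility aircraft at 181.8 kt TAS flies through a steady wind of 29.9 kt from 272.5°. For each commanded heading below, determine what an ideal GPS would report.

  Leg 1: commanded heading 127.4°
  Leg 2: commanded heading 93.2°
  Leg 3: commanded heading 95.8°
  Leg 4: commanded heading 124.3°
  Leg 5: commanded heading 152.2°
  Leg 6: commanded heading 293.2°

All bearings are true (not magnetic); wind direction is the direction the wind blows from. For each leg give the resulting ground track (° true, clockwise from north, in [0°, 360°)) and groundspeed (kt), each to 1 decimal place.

Leg 1: track=122.7°, groundspeed=207.0 kt
Leg 2: track=93.1°, groundspeed=211.7 kt
Leg 3: track=95.3°, groundspeed=211.7 kt
Leg 4: track=120.0°, groundspeed=207.8 kt
Leg 5: track=144.7°, groundspeed=198.6 kt
Leg 6: track=297.1°, groundspeed=154.2 kt

Leg 1: heading 127.4°; drift -4.7° → track 122.7°, groundspeed 207.0 kt
Leg 2: heading 93.2°; drift -0.1° → track 93.1°, groundspeed 211.7 kt
Leg 3: heading 95.8°; drift -0.5° → track 95.3°, groundspeed 211.7 kt
Leg 4: heading 124.3°; drift -4.3° → track 120.0°, groundspeed 207.8 kt
Leg 5: heading 152.2°; drift -7.5° → track 144.7°, groundspeed 198.6 kt
Leg 6: heading 293.2°; drift +3.9° → track 297.1°, groundspeed 154.2 kt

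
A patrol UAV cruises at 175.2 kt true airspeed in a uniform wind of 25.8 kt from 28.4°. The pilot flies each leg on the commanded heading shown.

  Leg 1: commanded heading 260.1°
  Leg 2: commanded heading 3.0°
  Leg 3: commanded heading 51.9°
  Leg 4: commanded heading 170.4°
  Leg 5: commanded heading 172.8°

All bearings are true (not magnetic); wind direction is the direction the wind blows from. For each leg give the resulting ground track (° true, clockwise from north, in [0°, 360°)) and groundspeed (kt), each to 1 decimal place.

Leg 1: track=254.1°, groundspeed=192.3 kt
Leg 2: track=358.8°, groundspeed=152.3 kt
Leg 3: track=55.8°, groundspeed=151.9 kt
Leg 4: track=175.0°, groundspeed=196.2 kt
Leg 5: track=177.2°, groundspeed=196.8 kt

Leg 1: heading 260.1°; drift -6.0° → track 254.1°, groundspeed 192.3 kt
Leg 2: heading 3.0°; drift -4.2° → track 358.8°, groundspeed 152.3 kt
Leg 3: heading 51.9°; drift +3.9° → track 55.8°, groundspeed 151.9 kt
Leg 4: heading 170.4°; drift +4.6° → track 175.0°, groundspeed 196.2 kt
Leg 5: heading 172.8°; drift +4.4° → track 177.2°, groundspeed 196.8 kt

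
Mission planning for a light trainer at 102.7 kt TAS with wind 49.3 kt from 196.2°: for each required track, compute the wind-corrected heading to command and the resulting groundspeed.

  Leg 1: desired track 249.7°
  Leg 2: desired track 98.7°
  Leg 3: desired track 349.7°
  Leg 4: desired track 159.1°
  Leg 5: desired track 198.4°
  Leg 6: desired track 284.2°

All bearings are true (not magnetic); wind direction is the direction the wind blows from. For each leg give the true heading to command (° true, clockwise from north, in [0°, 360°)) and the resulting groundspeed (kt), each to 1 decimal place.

Leg 1: heading=227.0°, groundspeed=65.4 kt
Leg 2: heading=127.1°, groundspeed=96.8 kt
Leg 3: heading=337.3°, groundspeed=144.4 kt
Leg 4: heading=175.9°, groundspeed=59.0 kt
Leg 5: heading=197.3°, groundspeed=53.4 kt
Leg 6: heading=255.5°, groundspeed=88.4 kt

Leg 1: desired track 249.7°; wind correction -22.7° → command heading 227.0°, groundspeed 65.4 kt
Leg 2: desired track 98.7°; wind correction +28.4° → command heading 127.1°, groundspeed 96.8 kt
Leg 3: desired track 349.7°; wind correction -12.4° → command heading 337.3°, groundspeed 144.4 kt
Leg 4: desired track 159.1°; wind correction +16.8° → command heading 175.9°, groundspeed 59.0 kt
Leg 5: desired track 198.4°; wind correction -1.1° → command heading 197.3°, groundspeed 53.4 kt
Leg 6: desired track 284.2°; wind correction -28.7° → command heading 255.5°, groundspeed 88.4 kt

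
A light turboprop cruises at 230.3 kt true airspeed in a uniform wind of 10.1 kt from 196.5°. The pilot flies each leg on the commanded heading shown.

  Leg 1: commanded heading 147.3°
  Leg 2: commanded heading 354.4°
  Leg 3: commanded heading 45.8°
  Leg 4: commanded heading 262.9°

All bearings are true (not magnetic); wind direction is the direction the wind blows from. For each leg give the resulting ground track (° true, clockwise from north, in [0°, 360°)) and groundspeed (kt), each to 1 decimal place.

Leg 1: heading 147.3°; drift -2.0° → track 145.3°, groundspeed 223.8 kt
Leg 2: heading 354.4°; drift +0.9° → track 355.3°, groundspeed 239.7 kt
Leg 3: heading 45.8°; drift -1.2° → track 44.6°, groundspeed 239.2 kt
Leg 4: heading 262.9°; drift +2.3° → track 265.2°, groundspeed 226.4 kt

Leg 1: track=145.3°, groundspeed=223.8 kt
Leg 2: track=355.3°, groundspeed=239.7 kt
Leg 3: track=44.6°, groundspeed=239.2 kt
Leg 4: track=265.2°, groundspeed=226.4 kt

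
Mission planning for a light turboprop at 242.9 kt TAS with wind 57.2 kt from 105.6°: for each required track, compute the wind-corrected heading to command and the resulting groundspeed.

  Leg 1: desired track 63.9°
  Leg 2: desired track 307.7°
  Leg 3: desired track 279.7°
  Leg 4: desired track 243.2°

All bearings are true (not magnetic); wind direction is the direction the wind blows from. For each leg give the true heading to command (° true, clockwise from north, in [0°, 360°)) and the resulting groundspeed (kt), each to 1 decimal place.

Leg 1: desired track 63.9°; wind correction +9.0° → command heading 72.9°, groundspeed 197.2 kt
Leg 2: desired track 307.7°; wind correction +5.1° → command heading 312.8°, groundspeed 294.9 kt
Leg 3: desired track 279.7°; wind correction -1.4° → command heading 278.3°, groundspeed 299.7 kt
Leg 4: desired track 243.2°; wind correction -9.1° → command heading 234.1°, groundspeed 282.1 kt

Leg 1: heading=72.9°, groundspeed=197.2 kt
Leg 2: heading=312.8°, groundspeed=294.9 kt
Leg 3: heading=278.3°, groundspeed=299.7 kt
Leg 4: heading=234.1°, groundspeed=282.1 kt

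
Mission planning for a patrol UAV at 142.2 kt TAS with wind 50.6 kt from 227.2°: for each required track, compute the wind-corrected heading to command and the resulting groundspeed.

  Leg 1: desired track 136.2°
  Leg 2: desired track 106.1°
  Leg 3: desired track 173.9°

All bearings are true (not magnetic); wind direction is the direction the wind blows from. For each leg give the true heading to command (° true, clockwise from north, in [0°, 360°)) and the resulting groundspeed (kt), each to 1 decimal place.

Leg 1: heading=157.0°, groundspeed=133.8 kt
Leg 2: heading=123.8°, groundspeed=161.6 kt
Leg 3: heading=190.5°, groundspeed=106.1 kt

Leg 1: desired track 136.2°; wind correction +20.8° → command heading 157.0°, groundspeed 133.8 kt
Leg 2: desired track 106.1°; wind correction +17.7° → command heading 123.8°, groundspeed 161.6 kt
Leg 3: desired track 173.9°; wind correction +16.6° → command heading 190.5°, groundspeed 106.1 kt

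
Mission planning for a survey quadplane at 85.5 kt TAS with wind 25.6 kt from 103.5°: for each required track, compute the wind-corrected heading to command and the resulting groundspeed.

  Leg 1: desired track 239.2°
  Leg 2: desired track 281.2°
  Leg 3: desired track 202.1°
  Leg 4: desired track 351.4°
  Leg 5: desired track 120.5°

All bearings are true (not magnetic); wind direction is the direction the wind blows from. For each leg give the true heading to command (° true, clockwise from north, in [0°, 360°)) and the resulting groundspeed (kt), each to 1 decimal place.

Leg 1: heading=227.1°, groundspeed=101.9 kt
Leg 2: heading=280.5°, groundspeed=111.1 kt
Leg 3: heading=184.9°, groundspeed=85.5 kt
Leg 4: heading=7.5°, groundspeed=91.8 kt
Leg 5: heading=115.5°, groundspeed=60.7 kt

Leg 1: desired track 239.2°; wind correction -12.1° → command heading 227.1°, groundspeed 101.9 kt
Leg 2: desired track 281.2°; wind correction -0.7° → command heading 280.5°, groundspeed 111.1 kt
Leg 3: desired track 202.1°; wind correction -17.2° → command heading 184.9°, groundspeed 85.5 kt
Leg 4: desired track 351.4°; wind correction +16.1° → command heading 7.5°, groundspeed 91.8 kt
Leg 5: desired track 120.5°; wind correction -5.0° → command heading 115.5°, groundspeed 60.7 kt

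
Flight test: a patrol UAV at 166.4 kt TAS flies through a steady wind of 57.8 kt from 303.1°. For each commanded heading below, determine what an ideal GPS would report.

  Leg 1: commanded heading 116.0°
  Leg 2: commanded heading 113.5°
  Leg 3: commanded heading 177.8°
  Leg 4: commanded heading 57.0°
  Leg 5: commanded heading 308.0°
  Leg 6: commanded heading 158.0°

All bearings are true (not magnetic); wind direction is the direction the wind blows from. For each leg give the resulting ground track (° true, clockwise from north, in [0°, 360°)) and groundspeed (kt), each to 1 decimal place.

Leg 1: track=117.8°, groundspeed=223.9 kt
Leg 2: track=116.0°, groundspeed=223.6 kt
Leg 3: track=164.5°, groundspeed=205.3 kt
Leg 4: track=72.6°, groundspeed=197.0 kt
Leg 5: track=310.6°, groundspeed=108.9 kt
Leg 6: track=149.2°, groundspeed=216.3 kt

Leg 1: heading 116.0°; drift +1.8° → track 117.8°, groundspeed 223.9 kt
Leg 2: heading 113.5°; drift +2.5° → track 116.0°, groundspeed 223.6 kt
Leg 3: heading 177.8°; drift -13.3° → track 164.5°, groundspeed 205.3 kt
Leg 4: heading 57.0°; drift +15.6° → track 72.6°, groundspeed 197.0 kt
Leg 5: heading 308.0°; drift +2.6° → track 310.6°, groundspeed 108.9 kt
Leg 6: heading 158.0°; drift -8.8° → track 149.2°, groundspeed 216.3 kt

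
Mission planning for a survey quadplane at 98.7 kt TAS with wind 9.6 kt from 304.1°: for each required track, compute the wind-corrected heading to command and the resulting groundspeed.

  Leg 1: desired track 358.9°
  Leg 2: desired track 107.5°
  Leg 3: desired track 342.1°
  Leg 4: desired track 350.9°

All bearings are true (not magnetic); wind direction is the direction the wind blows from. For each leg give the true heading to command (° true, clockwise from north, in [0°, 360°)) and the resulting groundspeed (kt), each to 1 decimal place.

Leg 1: heading=354.3°, groundspeed=92.9 kt
Leg 2: heading=105.9°, groundspeed=107.9 kt
Leg 3: heading=338.7°, groundspeed=91.0 kt
Leg 4: heading=346.8°, groundspeed=91.9 kt

Leg 1: desired track 358.9°; wind correction -4.6° → command heading 354.3°, groundspeed 92.9 kt
Leg 2: desired track 107.5°; wind correction -1.6° → command heading 105.9°, groundspeed 107.9 kt
Leg 3: desired track 342.1°; wind correction -3.4° → command heading 338.7°, groundspeed 91.0 kt
Leg 4: desired track 350.9°; wind correction -4.1° → command heading 346.8°, groundspeed 91.9 kt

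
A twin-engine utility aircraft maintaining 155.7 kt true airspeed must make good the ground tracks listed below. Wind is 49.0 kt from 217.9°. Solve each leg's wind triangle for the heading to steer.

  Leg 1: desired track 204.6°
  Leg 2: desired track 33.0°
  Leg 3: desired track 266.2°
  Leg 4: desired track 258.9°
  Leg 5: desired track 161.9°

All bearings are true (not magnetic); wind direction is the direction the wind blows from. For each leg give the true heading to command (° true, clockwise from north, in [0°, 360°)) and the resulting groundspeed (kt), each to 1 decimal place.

Leg 1: heading=208.8°, groundspeed=107.6 kt
Leg 2: heading=31.5°, groundspeed=204.5 kt
Leg 3: heading=252.6°, groundspeed=118.7 kt
Leg 4: heading=247.0°, groundspeed=115.4 kt
Leg 5: heading=177.0°, groundspeed=122.9 kt

Leg 1: desired track 204.6°; wind correction +4.2° → command heading 208.8°, groundspeed 107.6 kt
Leg 2: desired track 33.0°; wind correction -1.5° → command heading 31.5°, groundspeed 204.5 kt
Leg 3: desired track 266.2°; wind correction -13.6° → command heading 252.6°, groundspeed 118.7 kt
Leg 4: desired track 258.9°; wind correction -11.9° → command heading 247.0°, groundspeed 115.4 kt
Leg 5: desired track 161.9°; wind correction +15.1° → command heading 177.0°, groundspeed 122.9 kt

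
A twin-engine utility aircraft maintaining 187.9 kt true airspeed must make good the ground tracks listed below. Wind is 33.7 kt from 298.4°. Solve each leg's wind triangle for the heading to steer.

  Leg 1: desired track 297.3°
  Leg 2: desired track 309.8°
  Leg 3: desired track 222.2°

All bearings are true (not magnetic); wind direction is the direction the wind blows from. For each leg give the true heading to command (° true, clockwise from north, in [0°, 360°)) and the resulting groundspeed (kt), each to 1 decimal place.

Leg 1: desired track 297.3°; wind correction +0.2° → command heading 297.5°, groundspeed 154.2 kt
Leg 2: desired track 309.8°; wind correction -2.0° → command heading 307.8°, groundspeed 154.7 kt
Leg 3: desired track 222.2°; wind correction +10.0° → command heading 232.2°, groundspeed 177.0 kt

Leg 1: heading=297.5°, groundspeed=154.2 kt
Leg 2: heading=307.8°, groundspeed=154.7 kt
Leg 3: heading=232.2°, groundspeed=177.0 kt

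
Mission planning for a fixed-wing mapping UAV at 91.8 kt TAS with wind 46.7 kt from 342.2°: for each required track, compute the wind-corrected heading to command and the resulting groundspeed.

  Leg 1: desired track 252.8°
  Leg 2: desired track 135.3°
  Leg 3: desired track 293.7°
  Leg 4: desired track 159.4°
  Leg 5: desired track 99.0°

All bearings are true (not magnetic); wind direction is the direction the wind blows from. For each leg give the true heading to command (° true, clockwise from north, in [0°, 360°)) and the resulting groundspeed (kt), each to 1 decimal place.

Leg 1: heading=283.4°, groundspeed=78.5 kt
Leg 2: heading=122.0°, groundspeed=131.0 kt
Leg 3: heading=316.1°, groundspeed=53.9 kt
Leg 4: heading=158.0°, groundspeed=138.4 kt
Leg 5: heading=72.0°, groundspeed=102.8 kt

Leg 1: desired track 252.8°; wind correction +30.6° → command heading 283.4°, groundspeed 78.5 kt
Leg 2: desired track 135.3°; wind correction -13.3° → command heading 122.0°, groundspeed 131.0 kt
Leg 3: desired track 293.7°; wind correction +22.4° → command heading 316.1°, groundspeed 53.9 kt
Leg 4: desired track 159.4°; wind correction -1.4° → command heading 158.0°, groundspeed 138.4 kt
Leg 5: desired track 99.0°; wind correction -27.0° → command heading 72.0°, groundspeed 102.8 kt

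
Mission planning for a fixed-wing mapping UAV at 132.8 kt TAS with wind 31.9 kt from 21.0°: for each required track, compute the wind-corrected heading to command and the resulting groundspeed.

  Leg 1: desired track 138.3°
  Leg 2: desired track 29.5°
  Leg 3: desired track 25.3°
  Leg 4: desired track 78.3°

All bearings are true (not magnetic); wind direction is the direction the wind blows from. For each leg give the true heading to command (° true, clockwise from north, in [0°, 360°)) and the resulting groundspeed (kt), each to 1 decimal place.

Leg 1: heading=126.0°, groundspeed=144.4 kt
Leg 2: heading=27.5°, groundspeed=101.2 kt
Leg 3: heading=24.3°, groundspeed=101.0 kt
Leg 4: heading=66.6°, groundspeed=112.8 kt

Leg 1: desired track 138.3°; wind correction -12.3° → command heading 126.0°, groundspeed 144.4 kt
Leg 2: desired track 29.5°; wind correction -2.0° → command heading 27.5°, groundspeed 101.2 kt
Leg 3: desired track 25.3°; wind correction -1.0° → command heading 24.3°, groundspeed 101.0 kt
Leg 4: desired track 78.3°; wind correction -11.7° → command heading 66.6°, groundspeed 112.8 kt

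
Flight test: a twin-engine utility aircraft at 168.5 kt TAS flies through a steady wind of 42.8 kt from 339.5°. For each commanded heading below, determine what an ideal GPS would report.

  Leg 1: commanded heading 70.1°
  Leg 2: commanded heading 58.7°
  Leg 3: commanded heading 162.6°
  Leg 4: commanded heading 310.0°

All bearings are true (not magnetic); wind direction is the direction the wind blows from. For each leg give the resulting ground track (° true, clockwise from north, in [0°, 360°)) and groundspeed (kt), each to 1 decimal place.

Leg 1: track=84.3°, groundspeed=174.3 kt
Leg 2: track=73.4°, groundspeed=165.9 kt
Leg 3: track=162.0°, groundspeed=211.3 kt
Leg 4: track=300.9°, groundspeed=132.9 kt

Leg 1: heading 70.1°; drift +14.2° → track 84.3°, groundspeed 174.3 kt
Leg 2: heading 58.7°; drift +14.7° → track 73.4°, groundspeed 165.9 kt
Leg 3: heading 162.6°; drift -0.6° → track 162.0°, groundspeed 211.3 kt
Leg 4: heading 310.0°; drift -9.1° → track 300.9°, groundspeed 132.9 kt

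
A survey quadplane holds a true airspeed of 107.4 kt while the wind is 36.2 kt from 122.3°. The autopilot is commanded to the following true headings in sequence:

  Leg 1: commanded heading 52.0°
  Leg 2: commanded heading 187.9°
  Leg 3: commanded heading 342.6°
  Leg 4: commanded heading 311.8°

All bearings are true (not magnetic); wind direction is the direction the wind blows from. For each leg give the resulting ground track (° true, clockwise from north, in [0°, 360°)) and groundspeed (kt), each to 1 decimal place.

Leg 1: track=32.3°, groundspeed=101.1 kt
Leg 2: track=207.5°, groundspeed=98.1 kt
Leg 3: track=332.8°, groundspeed=137.0 kt
Leg 4: track=309.4°, groundspeed=143.2 kt

Leg 1: heading 52.0°; drift -19.7° → track 32.3°, groundspeed 101.1 kt
Leg 2: heading 187.9°; drift +19.6° → track 207.5°, groundspeed 98.1 kt
Leg 3: heading 342.6°; drift -9.8° → track 332.8°, groundspeed 137.0 kt
Leg 4: heading 311.8°; drift -2.4° → track 309.4°, groundspeed 143.2 kt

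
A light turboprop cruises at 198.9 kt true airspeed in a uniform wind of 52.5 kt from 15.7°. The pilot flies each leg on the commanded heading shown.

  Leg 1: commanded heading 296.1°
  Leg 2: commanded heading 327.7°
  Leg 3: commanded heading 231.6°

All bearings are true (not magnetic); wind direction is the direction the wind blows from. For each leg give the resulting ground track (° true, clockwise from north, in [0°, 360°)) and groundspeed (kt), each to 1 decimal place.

Leg 1: heading 296.1°; drift -15.2° → track 280.9°, groundspeed 196.3 kt
Leg 2: heading 327.7°; drift -13.4° → track 314.3°, groundspeed 168.4 kt
Leg 3: heading 231.6°; drift -7.3° → track 224.3°, groundspeed 243.4 kt

Leg 1: track=280.9°, groundspeed=196.3 kt
Leg 2: track=314.3°, groundspeed=168.4 kt
Leg 3: track=224.3°, groundspeed=243.4 kt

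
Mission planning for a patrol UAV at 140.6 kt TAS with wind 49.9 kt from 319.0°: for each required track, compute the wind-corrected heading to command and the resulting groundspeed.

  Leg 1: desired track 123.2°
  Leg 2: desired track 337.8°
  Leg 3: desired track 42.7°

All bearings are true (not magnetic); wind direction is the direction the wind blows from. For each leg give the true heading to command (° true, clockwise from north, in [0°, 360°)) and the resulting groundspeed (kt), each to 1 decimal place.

Leg 1: desired track 123.2°; wind correction -5.5° → command heading 117.7°, groundspeed 188.0 kt
Leg 2: desired track 337.8°; wind correction -6.6° → command heading 331.2°, groundspeed 92.4 kt
Leg 3: desired track 42.7°; wind correction -20.7° → command heading 22.0°, groundspeed 126.1 kt

Leg 1: heading=117.7°, groundspeed=188.0 kt
Leg 2: heading=331.2°, groundspeed=92.4 kt
Leg 3: heading=22.0°, groundspeed=126.1 kt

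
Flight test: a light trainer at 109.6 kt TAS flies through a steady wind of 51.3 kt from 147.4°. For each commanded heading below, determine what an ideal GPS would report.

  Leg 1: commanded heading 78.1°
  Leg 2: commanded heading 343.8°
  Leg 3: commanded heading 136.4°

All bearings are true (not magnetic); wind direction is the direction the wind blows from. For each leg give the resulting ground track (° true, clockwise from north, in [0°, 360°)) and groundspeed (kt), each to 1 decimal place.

Leg 1: heading 78.1°; drift -27.7° → track 50.4°, groundspeed 103.3 kt
Leg 2: heading 343.8°; drift -5.2° → track 338.6°, groundspeed 159.5 kt
Leg 3: heading 136.4°; drift -9.4° → track 127.0°, groundspeed 60.0 kt

Leg 1: track=50.4°, groundspeed=103.3 kt
Leg 2: track=338.6°, groundspeed=159.5 kt
Leg 3: track=127.0°, groundspeed=60.0 kt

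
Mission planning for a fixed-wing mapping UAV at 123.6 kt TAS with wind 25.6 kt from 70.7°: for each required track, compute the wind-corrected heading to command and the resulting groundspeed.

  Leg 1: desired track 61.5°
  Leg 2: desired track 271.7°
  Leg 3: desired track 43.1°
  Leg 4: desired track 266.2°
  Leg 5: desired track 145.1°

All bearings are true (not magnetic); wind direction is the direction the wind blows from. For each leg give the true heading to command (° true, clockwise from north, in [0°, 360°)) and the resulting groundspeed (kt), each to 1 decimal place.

Leg 1: heading=63.4°, groundspeed=98.3 kt
Leg 2: heading=276.0°, groundspeed=147.2 kt
Leg 3: heading=48.6°, groundspeed=100.3 kt
Leg 4: heading=269.4°, groundspeed=148.1 kt
Leg 5: heading=133.6°, groundspeed=114.2 kt

Leg 1: desired track 61.5°; wind correction +1.9° → command heading 63.4°, groundspeed 98.3 kt
Leg 2: desired track 271.7°; wind correction +4.3° → command heading 276.0°, groundspeed 147.2 kt
Leg 3: desired track 43.1°; wind correction +5.5° → command heading 48.6°, groundspeed 100.3 kt
Leg 4: desired track 266.2°; wind correction +3.2° → command heading 269.4°, groundspeed 148.1 kt
Leg 5: desired track 145.1°; wind correction -11.5° → command heading 133.6°, groundspeed 114.2 kt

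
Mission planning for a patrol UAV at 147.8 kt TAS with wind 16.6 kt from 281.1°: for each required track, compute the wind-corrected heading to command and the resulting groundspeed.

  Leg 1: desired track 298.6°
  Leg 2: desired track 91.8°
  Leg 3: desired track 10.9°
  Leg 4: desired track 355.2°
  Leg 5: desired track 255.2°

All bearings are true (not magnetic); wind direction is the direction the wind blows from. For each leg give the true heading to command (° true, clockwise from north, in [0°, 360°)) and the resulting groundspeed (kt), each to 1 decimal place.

Leg 1: desired track 298.6°; wind correction -1.9° → command heading 296.7°, groundspeed 131.9 kt
Leg 2: desired track 91.8°; wind correction -1.0° → command heading 90.8°, groundspeed 164.2 kt
Leg 3: desired track 10.9°; wind correction -6.4° → command heading 4.5°, groundspeed 146.8 kt
Leg 4: desired track 355.2°; wind correction -6.2° → command heading 349.0°, groundspeed 142.4 kt
Leg 5: desired track 255.2°; wind correction +2.8° → command heading 258.0°, groundspeed 132.7 kt

Leg 1: heading=296.7°, groundspeed=131.9 kt
Leg 2: heading=90.8°, groundspeed=164.2 kt
Leg 3: heading=4.5°, groundspeed=146.8 kt
Leg 4: heading=349.0°, groundspeed=142.4 kt
Leg 5: heading=258.0°, groundspeed=132.7 kt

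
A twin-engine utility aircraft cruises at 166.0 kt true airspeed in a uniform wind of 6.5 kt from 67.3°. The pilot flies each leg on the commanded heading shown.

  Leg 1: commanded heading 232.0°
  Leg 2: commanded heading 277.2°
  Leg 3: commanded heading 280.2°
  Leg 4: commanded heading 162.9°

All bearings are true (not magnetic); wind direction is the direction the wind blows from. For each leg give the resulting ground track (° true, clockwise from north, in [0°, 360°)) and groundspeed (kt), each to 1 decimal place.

Leg 1: track=232.6°, groundspeed=172.3 kt
Leg 2: track=276.1°, groundspeed=171.7 kt
Leg 3: track=279.0°, groundspeed=171.5 kt
Leg 4: track=165.1°, groundspeed=166.8 kt

Leg 1: heading 232.0°; drift +0.6° → track 232.6°, groundspeed 172.3 kt
Leg 2: heading 277.2°; drift -1.1° → track 276.1°, groundspeed 171.7 kt
Leg 3: heading 280.2°; drift -1.2° → track 279.0°, groundspeed 171.5 kt
Leg 4: heading 162.9°; drift +2.2° → track 165.1°, groundspeed 166.8 kt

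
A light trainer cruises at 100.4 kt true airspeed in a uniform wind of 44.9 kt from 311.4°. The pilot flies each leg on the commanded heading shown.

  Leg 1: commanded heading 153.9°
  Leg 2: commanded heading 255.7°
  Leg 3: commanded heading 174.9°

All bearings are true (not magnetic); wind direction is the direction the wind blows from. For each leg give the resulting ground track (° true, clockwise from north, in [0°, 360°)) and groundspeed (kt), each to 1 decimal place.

Leg 1: track=147.0°, groundspeed=142.9 kt
Leg 2: track=229.4°, groundspeed=83.8 kt
Leg 3: track=161.8°, groundspeed=136.5 kt

Leg 1: heading 153.9°; drift -6.9° → track 147.0°, groundspeed 142.9 kt
Leg 2: heading 255.7°; drift -26.3° → track 229.4°, groundspeed 83.8 kt
Leg 3: heading 174.9°; drift -13.1° → track 161.8°, groundspeed 136.5 kt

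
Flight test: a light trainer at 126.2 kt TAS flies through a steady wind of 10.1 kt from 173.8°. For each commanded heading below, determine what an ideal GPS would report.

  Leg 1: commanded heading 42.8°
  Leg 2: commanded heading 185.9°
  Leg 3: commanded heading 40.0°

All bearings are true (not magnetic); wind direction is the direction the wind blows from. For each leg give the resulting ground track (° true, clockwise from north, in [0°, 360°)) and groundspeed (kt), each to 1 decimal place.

Leg 1: heading 42.8°; drift -3.3° → track 39.5°, groundspeed 133.0 kt
Leg 2: heading 185.9°; drift +1.0° → track 186.9°, groundspeed 116.3 kt
Leg 3: heading 40.0°; drift -3.1° → track 36.9°, groundspeed 133.4 kt

Leg 1: track=39.5°, groundspeed=133.0 kt
Leg 2: track=186.9°, groundspeed=116.3 kt
Leg 3: track=36.9°, groundspeed=133.4 kt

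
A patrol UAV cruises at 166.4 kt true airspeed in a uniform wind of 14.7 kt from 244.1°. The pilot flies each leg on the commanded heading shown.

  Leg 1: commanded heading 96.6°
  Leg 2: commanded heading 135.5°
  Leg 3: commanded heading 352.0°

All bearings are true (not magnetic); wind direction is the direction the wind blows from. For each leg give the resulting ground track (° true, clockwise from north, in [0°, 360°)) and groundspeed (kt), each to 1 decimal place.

Leg 1: track=94.1°, groundspeed=179.0 kt
Leg 2: track=130.8°, groundspeed=171.7 kt
Leg 3: track=356.7°, groundspeed=171.5 kt

Leg 1: heading 96.6°; drift -2.5° → track 94.1°, groundspeed 179.0 kt
Leg 2: heading 135.5°; drift -4.7° → track 130.8°, groundspeed 171.7 kt
Leg 3: heading 352.0°; drift +4.7° → track 356.7°, groundspeed 171.5 kt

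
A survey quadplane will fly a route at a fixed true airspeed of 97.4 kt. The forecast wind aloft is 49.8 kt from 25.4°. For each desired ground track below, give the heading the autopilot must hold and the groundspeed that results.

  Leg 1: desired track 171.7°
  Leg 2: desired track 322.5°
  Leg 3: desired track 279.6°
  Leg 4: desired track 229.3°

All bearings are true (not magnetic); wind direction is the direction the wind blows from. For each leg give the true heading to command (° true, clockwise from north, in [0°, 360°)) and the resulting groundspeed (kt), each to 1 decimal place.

Leg 1: heading=155.2°, groundspeed=134.8 kt
Leg 2: heading=349.6°, groundspeed=64.0 kt
Leg 3: heading=309.1°, groundspeed=98.4 kt
Leg 4: heading=241.3°, groundspeed=140.8 kt

Leg 1: desired track 171.7°; wind correction -16.5° → command heading 155.2°, groundspeed 134.8 kt
Leg 2: desired track 322.5°; wind correction +27.1° → command heading 349.6°, groundspeed 64.0 kt
Leg 3: desired track 279.6°; wind correction +29.5° → command heading 309.1°, groundspeed 98.4 kt
Leg 4: desired track 229.3°; wind correction +12.0° → command heading 241.3°, groundspeed 140.8 kt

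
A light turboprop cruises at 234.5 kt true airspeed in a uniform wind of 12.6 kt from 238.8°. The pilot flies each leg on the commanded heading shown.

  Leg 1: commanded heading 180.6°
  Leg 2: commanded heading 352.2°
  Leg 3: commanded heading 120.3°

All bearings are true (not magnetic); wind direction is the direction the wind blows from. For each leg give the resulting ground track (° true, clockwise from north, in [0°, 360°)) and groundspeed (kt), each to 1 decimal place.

Leg 1: heading 180.6°; drift -2.7° → track 177.9°, groundspeed 228.1 kt
Leg 2: heading 352.2°; drift +2.8° → track 355.0°, groundspeed 239.8 kt
Leg 3: heading 120.3°; drift -2.6° → track 117.7°, groundspeed 240.8 kt

Leg 1: track=177.9°, groundspeed=228.1 kt
Leg 2: track=355.0°, groundspeed=239.8 kt
Leg 3: track=117.7°, groundspeed=240.8 kt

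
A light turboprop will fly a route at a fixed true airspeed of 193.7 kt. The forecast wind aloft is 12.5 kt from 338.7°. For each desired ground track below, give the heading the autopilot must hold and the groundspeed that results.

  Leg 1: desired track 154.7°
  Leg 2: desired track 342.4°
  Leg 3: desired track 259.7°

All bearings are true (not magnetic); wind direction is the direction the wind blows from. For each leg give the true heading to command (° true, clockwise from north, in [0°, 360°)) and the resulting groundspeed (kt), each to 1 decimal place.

Leg 1: heading=154.4°, groundspeed=206.2 kt
Leg 2: heading=342.2°, groundspeed=181.2 kt
Leg 3: heading=263.3°, groundspeed=190.9 kt

Leg 1: desired track 154.7°; wind correction -0.3° → command heading 154.4°, groundspeed 206.2 kt
Leg 2: desired track 342.4°; wind correction -0.2° → command heading 342.2°, groundspeed 181.2 kt
Leg 3: desired track 259.7°; wind correction +3.6° → command heading 263.3°, groundspeed 190.9 kt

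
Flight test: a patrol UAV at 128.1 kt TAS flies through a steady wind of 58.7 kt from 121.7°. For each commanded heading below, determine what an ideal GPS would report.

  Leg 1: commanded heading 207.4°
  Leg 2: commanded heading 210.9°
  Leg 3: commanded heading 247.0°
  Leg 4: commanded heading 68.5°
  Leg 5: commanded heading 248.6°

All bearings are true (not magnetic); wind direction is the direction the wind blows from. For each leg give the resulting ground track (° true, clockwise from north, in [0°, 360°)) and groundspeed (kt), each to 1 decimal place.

Leg 1: track=232.7°, groundspeed=136.8 kt
Leg 2: track=235.7°, groundspeed=140.2 kt
Leg 3: track=263.5°, groundspeed=169.0 kt
Leg 4: track=41.7°, groundspeed=104.1 kt
Leg 5: track=264.6°, groundspeed=170.0 kt

Leg 1: heading 207.4°; drift +25.3° → track 232.7°, groundspeed 136.8 kt
Leg 2: heading 210.9°; drift +24.8° → track 235.7°, groundspeed 140.2 kt
Leg 3: heading 247.0°; drift +16.5° → track 263.5°, groundspeed 169.0 kt
Leg 4: heading 68.5°; drift -26.8° → track 41.7°, groundspeed 104.1 kt
Leg 5: heading 248.6°; drift +16.0° → track 264.6°, groundspeed 170.0 kt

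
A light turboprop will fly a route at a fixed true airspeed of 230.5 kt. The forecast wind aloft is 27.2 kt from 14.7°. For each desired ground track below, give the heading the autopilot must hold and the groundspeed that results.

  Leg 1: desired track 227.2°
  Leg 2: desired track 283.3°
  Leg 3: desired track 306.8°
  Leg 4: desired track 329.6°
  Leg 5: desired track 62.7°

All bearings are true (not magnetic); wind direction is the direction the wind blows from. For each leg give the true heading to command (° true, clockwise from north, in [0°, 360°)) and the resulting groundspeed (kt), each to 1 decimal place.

Leg 1: desired track 227.2°; wind correction +3.6° → command heading 230.8°, groundspeed 253.0 kt
Leg 2: desired track 283.3°; wind correction +6.8° → command heading 290.1°, groundspeed 229.6 kt
Leg 3: desired track 306.8°; wind correction +6.3° → command heading 313.1°, groundspeed 218.9 kt
Leg 4: desired track 329.6°; wind correction +4.8° → command heading 334.4°, groundspeed 210.5 kt
Leg 5: desired track 62.7°; wind correction -5.0° → command heading 57.7°, groundspeed 211.4 kt

Leg 1: heading=230.8°, groundspeed=253.0 kt
Leg 2: heading=290.1°, groundspeed=229.6 kt
Leg 3: heading=313.1°, groundspeed=218.9 kt
Leg 4: heading=334.4°, groundspeed=210.5 kt
Leg 5: heading=57.7°, groundspeed=211.4 kt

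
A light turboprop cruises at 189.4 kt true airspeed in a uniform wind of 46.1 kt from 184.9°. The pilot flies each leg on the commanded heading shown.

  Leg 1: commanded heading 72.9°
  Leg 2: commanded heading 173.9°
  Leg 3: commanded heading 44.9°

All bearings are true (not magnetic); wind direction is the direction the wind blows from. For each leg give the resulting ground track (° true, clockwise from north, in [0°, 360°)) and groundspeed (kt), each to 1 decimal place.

Leg 1: track=61.2°, groundspeed=211.0 kt
Leg 2: track=170.4°, groundspeed=144.4 kt
Leg 3: track=37.4°, groundspeed=226.7 kt

Leg 1: heading 72.9°; drift -11.7° → track 61.2°, groundspeed 211.0 kt
Leg 2: heading 173.9°; drift -3.5° → track 170.4°, groundspeed 144.4 kt
Leg 3: heading 44.9°; drift -7.5° → track 37.4°, groundspeed 226.7 kt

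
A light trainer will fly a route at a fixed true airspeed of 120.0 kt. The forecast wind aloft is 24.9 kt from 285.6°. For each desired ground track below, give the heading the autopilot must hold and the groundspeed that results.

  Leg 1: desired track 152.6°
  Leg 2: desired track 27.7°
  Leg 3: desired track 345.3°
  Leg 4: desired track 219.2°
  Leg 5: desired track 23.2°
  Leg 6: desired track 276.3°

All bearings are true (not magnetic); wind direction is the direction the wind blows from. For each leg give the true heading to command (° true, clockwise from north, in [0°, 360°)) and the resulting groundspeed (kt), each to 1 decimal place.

Leg 1: desired track 152.6°; wind correction +8.7° → command heading 161.3°, groundspeed 135.6 kt
Leg 2: desired track 27.7°; wind correction -11.7° → command heading 16.0°, groundspeed 122.7 kt
Leg 3: desired track 345.3°; wind correction -10.3° → command heading 335.0°, groundspeed 105.5 kt
Leg 4: desired track 219.2°; wind correction +11.0° → command heading 230.2°, groundspeed 107.8 kt
Leg 5: desired track 23.2°; wind correction -11.9° → command heading 11.3°, groundspeed 120.7 kt
Leg 6: desired track 276.3°; wind correction +1.9° → command heading 278.2°, groundspeed 95.4 kt

Leg 1: heading=161.3°, groundspeed=135.6 kt
Leg 2: heading=16.0°, groundspeed=122.7 kt
Leg 3: heading=335.0°, groundspeed=105.5 kt
Leg 4: heading=230.2°, groundspeed=107.8 kt
Leg 5: heading=11.3°, groundspeed=120.7 kt
Leg 6: heading=278.2°, groundspeed=95.4 kt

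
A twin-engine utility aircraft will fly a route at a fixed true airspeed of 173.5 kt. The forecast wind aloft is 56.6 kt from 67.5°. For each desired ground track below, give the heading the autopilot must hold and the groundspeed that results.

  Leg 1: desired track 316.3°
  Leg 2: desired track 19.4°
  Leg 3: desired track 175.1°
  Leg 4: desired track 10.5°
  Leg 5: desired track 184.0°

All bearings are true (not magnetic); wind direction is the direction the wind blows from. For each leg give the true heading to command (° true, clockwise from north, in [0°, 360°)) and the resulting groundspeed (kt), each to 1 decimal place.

Leg 1: desired track 316.3°; wind correction +17.7° → command heading 334.0°, groundspeed 185.7 kt
Leg 2: desired track 19.4°; wind correction +14.1° → command heading 33.5°, groundspeed 130.5 kt
Leg 3: desired track 175.1°; wind correction -18.1° → command heading 157.0°, groundspeed 182.0 kt
Leg 4: desired track 10.5°; wind correction +15.9° → command heading 26.4°, groundspeed 136.1 kt
Leg 5: desired track 184.0°; wind correction -17.0° → command heading 167.0°, groundspeed 191.2 kt

Leg 1: heading=334.0°, groundspeed=185.7 kt
Leg 2: heading=33.5°, groundspeed=130.5 kt
Leg 3: heading=157.0°, groundspeed=182.0 kt
Leg 4: heading=26.4°, groundspeed=136.1 kt
Leg 5: heading=167.0°, groundspeed=191.2 kt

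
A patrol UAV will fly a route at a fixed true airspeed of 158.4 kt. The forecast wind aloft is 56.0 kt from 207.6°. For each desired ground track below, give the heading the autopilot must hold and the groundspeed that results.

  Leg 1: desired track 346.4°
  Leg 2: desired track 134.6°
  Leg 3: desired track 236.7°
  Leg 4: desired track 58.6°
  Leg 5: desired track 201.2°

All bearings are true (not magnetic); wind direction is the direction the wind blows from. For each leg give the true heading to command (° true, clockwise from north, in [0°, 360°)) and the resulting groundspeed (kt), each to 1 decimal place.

Leg 1: heading=332.9°, groundspeed=196.2 kt
Leg 2: heading=154.4°, groundspeed=132.7 kt
Leg 3: heading=226.8°, groundspeed=107.1 kt
Leg 4: heading=69.1°, groundspeed=203.8 kt
Leg 5: heading=203.5°, groundspeed=102.6 kt

Leg 1: desired track 346.4°; wind correction -13.5° → command heading 332.9°, groundspeed 196.2 kt
Leg 2: desired track 134.6°; wind correction +19.8° → command heading 154.4°, groundspeed 132.7 kt
Leg 3: desired track 236.7°; wind correction -9.9° → command heading 226.8°, groundspeed 107.1 kt
Leg 4: desired track 58.6°; wind correction +10.5° → command heading 69.1°, groundspeed 203.8 kt
Leg 5: desired track 201.2°; wind correction +2.3° → command heading 203.5°, groundspeed 102.6 kt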